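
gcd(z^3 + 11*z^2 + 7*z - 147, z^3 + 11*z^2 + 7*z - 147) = z^3 + 11*z^2 + 7*z - 147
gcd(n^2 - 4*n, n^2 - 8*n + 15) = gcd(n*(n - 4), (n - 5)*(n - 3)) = 1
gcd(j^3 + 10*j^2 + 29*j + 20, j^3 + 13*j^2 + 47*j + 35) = j^2 + 6*j + 5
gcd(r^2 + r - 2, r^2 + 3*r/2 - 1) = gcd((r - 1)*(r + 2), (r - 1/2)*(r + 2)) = r + 2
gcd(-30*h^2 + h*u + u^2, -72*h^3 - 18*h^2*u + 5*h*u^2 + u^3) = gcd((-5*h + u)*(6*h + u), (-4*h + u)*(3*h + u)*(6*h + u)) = 6*h + u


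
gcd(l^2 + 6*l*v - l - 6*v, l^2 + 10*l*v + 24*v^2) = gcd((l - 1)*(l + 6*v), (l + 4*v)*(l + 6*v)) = l + 6*v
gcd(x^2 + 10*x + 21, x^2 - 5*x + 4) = 1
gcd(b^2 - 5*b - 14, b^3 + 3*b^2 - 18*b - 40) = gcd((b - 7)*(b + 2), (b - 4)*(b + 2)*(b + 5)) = b + 2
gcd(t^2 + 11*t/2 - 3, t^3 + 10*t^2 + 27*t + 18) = t + 6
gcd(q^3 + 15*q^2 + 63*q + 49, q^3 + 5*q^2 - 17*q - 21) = q^2 + 8*q + 7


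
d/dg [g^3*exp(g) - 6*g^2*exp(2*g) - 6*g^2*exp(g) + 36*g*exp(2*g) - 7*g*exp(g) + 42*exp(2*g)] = (g^3 - 12*g^2*exp(g) - 3*g^2 + 60*g*exp(g) - 19*g + 120*exp(g) - 7)*exp(g)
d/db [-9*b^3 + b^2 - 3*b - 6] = -27*b^2 + 2*b - 3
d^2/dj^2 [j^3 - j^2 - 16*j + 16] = 6*j - 2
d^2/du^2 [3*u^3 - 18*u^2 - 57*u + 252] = 18*u - 36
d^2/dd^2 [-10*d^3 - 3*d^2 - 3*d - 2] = -60*d - 6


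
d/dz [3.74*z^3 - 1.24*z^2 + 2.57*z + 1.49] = 11.22*z^2 - 2.48*z + 2.57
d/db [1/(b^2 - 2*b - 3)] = 2*(1 - b)/(-b^2 + 2*b + 3)^2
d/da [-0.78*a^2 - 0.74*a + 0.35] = -1.56*a - 0.74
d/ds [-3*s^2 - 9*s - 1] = -6*s - 9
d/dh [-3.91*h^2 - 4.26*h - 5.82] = -7.82*h - 4.26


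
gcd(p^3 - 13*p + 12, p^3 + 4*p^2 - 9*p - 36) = p^2 + p - 12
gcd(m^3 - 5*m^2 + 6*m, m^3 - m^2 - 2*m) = m^2 - 2*m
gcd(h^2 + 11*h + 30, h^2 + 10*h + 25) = h + 5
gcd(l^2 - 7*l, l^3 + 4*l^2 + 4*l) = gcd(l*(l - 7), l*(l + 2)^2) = l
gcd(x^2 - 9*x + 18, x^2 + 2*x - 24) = 1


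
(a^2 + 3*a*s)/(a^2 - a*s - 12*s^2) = a/(a - 4*s)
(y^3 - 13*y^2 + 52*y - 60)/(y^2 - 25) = (y^2 - 8*y + 12)/(y + 5)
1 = 1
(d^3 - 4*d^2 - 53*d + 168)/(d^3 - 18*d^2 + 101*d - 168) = (d + 7)/(d - 7)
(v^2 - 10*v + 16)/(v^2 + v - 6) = (v - 8)/(v + 3)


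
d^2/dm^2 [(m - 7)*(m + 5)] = 2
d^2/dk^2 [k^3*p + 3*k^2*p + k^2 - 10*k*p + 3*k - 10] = 6*k*p + 6*p + 2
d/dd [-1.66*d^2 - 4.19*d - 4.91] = -3.32*d - 4.19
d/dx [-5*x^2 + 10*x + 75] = 10 - 10*x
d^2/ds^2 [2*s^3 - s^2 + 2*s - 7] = 12*s - 2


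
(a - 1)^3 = a^3 - 3*a^2 + 3*a - 1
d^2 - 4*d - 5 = (d - 5)*(d + 1)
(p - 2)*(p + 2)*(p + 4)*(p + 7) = p^4 + 11*p^3 + 24*p^2 - 44*p - 112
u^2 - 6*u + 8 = (u - 4)*(u - 2)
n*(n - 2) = n^2 - 2*n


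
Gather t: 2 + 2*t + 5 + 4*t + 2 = 6*t + 9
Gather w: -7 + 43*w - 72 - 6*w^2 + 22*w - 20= -6*w^2 + 65*w - 99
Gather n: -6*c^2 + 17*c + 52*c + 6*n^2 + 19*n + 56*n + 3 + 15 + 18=-6*c^2 + 69*c + 6*n^2 + 75*n + 36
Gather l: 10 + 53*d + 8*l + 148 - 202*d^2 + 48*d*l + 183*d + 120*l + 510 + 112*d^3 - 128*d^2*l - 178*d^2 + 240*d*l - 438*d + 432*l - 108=112*d^3 - 380*d^2 - 202*d + l*(-128*d^2 + 288*d + 560) + 560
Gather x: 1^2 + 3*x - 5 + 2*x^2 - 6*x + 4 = 2*x^2 - 3*x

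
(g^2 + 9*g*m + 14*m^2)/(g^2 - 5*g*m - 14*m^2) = (g + 7*m)/(g - 7*m)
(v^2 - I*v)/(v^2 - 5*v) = (v - I)/(v - 5)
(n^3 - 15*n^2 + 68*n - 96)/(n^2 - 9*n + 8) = (n^2 - 7*n + 12)/(n - 1)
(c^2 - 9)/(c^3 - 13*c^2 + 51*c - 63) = (c + 3)/(c^2 - 10*c + 21)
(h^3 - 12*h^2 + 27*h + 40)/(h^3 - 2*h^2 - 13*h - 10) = (h - 8)/(h + 2)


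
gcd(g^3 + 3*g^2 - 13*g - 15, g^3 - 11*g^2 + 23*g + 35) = g + 1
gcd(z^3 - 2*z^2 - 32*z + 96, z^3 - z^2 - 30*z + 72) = z^2 + 2*z - 24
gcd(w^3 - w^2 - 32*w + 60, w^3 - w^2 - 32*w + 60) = w^3 - w^2 - 32*w + 60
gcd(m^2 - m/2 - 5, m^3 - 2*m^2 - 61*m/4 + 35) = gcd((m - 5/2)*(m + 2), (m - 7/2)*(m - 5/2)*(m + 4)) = m - 5/2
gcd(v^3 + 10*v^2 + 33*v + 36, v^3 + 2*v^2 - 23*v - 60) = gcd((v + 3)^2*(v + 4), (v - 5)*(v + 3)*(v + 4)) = v^2 + 7*v + 12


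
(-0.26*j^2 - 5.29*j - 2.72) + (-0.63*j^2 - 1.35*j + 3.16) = -0.89*j^2 - 6.64*j + 0.44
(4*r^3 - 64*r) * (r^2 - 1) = 4*r^5 - 68*r^3 + 64*r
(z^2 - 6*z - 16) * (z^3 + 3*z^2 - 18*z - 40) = z^5 - 3*z^4 - 52*z^3 + 20*z^2 + 528*z + 640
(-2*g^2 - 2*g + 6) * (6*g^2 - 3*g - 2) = -12*g^4 - 6*g^3 + 46*g^2 - 14*g - 12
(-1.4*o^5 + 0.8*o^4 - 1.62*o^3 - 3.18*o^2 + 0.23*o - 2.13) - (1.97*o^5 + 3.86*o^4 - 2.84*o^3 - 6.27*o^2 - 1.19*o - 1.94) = -3.37*o^5 - 3.06*o^4 + 1.22*o^3 + 3.09*o^2 + 1.42*o - 0.19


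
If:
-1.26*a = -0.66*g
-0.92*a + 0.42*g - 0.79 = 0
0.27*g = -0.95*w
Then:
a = -6.68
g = -12.76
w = 3.63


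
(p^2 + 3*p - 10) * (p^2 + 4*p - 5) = p^4 + 7*p^3 - 3*p^2 - 55*p + 50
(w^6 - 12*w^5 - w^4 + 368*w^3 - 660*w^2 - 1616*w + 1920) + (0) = w^6 - 12*w^5 - w^4 + 368*w^3 - 660*w^2 - 1616*w + 1920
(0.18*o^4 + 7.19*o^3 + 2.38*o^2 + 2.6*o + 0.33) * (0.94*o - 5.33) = 0.1692*o^5 + 5.7992*o^4 - 36.0855*o^3 - 10.2414*o^2 - 13.5478*o - 1.7589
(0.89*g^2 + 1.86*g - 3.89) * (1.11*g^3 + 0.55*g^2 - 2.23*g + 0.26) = 0.9879*g^5 + 2.5541*g^4 - 5.2796*g^3 - 6.0559*g^2 + 9.1583*g - 1.0114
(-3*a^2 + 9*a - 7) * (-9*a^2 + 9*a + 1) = 27*a^4 - 108*a^3 + 141*a^2 - 54*a - 7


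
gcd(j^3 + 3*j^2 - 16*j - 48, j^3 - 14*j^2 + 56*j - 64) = j - 4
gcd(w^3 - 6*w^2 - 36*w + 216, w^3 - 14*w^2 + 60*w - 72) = w^2 - 12*w + 36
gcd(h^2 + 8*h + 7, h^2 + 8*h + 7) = h^2 + 8*h + 7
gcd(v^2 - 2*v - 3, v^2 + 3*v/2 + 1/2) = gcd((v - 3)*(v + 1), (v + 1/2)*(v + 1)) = v + 1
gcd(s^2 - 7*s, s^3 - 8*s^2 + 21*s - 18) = 1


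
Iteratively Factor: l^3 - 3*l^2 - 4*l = (l - 4)*(l^2 + l) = (l - 4)*(l + 1)*(l)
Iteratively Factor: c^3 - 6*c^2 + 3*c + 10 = (c - 5)*(c^2 - c - 2) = (c - 5)*(c - 2)*(c + 1)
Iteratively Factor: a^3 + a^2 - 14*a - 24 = (a + 3)*(a^2 - 2*a - 8) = (a - 4)*(a + 3)*(a + 2)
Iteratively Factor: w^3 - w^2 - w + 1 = (w - 1)*(w^2 - 1) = (w - 1)^2*(w + 1)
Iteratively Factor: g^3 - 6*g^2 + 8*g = (g - 2)*(g^2 - 4*g) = (g - 4)*(g - 2)*(g)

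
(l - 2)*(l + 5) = l^2 + 3*l - 10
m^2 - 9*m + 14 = (m - 7)*(m - 2)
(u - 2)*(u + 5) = u^2 + 3*u - 10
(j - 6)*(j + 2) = j^2 - 4*j - 12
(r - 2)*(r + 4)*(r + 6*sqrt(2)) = r^3 + 2*r^2 + 6*sqrt(2)*r^2 - 8*r + 12*sqrt(2)*r - 48*sqrt(2)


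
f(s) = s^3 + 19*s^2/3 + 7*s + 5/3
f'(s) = 3*s^2 + 38*s/3 + 7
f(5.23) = 354.57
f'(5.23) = 155.31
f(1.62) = 33.88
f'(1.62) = 35.39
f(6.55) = 600.24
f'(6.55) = 218.67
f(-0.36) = -0.08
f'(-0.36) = 2.83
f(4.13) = 209.05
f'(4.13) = 110.48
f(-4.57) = 6.50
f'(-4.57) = 11.77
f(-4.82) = 3.09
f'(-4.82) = 15.64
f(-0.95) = -0.12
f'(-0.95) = -2.33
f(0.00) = 1.67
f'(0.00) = 7.00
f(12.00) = 2725.67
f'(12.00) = 591.00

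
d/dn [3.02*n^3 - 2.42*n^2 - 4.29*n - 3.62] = 9.06*n^2 - 4.84*n - 4.29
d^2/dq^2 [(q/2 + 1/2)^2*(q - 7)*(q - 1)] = 3*q^2 - 9*q - 4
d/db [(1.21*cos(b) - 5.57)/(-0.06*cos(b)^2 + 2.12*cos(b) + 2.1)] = (-0.0726*cos(b)^2 + 0.6684*cos(b) - 14.3494)*sin(b)/(0.0036*cos(b)^4 - 0.2544*cos(b)^3 + 4.2424*cos(b)^2 + 8.904*cos(b) + 4.41)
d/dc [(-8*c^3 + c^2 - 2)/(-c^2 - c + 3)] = (2*c*(12*c - 1)*(c^2 + c - 3) - (2*c + 1)*(8*c^3 - c^2 + 2))/(c^2 + c - 3)^2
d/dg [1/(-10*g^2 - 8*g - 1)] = 4*(5*g + 2)/(10*g^2 + 8*g + 1)^2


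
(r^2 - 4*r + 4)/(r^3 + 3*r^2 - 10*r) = (r - 2)/(r*(r + 5))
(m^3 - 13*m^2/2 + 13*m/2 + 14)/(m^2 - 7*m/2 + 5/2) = (2*m^3 - 13*m^2 + 13*m + 28)/(2*m^2 - 7*m + 5)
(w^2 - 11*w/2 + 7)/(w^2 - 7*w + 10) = (w - 7/2)/(w - 5)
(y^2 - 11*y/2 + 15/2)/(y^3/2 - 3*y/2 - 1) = (-2*y^2 + 11*y - 15)/(-y^3 + 3*y + 2)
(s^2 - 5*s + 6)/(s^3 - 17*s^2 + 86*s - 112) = (s - 3)/(s^2 - 15*s + 56)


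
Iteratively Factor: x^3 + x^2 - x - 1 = (x + 1)*(x^2 - 1) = (x + 1)^2*(x - 1)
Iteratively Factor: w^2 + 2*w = (w)*(w + 2)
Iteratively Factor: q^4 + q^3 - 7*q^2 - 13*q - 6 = (q + 2)*(q^3 - q^2 - 5*q - 3) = (q + 1)*(q + 2)*(q^2 - 2*q - 3) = (q + 1)^2*(q + 2)*(q - 3)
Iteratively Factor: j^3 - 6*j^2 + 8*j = (j)*(j^2 - 6*j + 8) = j*(j - 4)*(j - 2)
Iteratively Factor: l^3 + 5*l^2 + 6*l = (l + 3)*(l^2 + 2*l) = (l + 2)*(l + 3)*(l)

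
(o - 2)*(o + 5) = o^2 + 3*o - 10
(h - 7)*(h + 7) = h^2 - 49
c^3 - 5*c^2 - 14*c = c*(c - 7)*(c + 2)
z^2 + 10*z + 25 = (z + 5)^2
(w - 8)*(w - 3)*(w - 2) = w^3 - 13*w^2 + 46*w - 48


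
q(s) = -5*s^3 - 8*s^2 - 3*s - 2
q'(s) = -15*s^2 - 16*s - 3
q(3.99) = -458.94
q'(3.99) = -305.64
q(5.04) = -860.45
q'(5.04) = -464.66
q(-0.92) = -2.12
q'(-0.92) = -0.98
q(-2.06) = 13.94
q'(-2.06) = -33.69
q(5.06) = -869.78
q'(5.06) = -468.01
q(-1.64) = 3.46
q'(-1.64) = -17.10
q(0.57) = -7.24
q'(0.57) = -16.99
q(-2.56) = 37.14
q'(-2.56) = -60.34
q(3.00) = -218.00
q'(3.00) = -186.00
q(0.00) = -2.00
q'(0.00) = -3.00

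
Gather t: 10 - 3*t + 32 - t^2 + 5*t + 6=-t^2 + 2*t + 48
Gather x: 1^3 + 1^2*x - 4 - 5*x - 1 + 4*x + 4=0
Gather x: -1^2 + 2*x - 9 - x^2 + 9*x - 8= -x^2 + 11*x - 18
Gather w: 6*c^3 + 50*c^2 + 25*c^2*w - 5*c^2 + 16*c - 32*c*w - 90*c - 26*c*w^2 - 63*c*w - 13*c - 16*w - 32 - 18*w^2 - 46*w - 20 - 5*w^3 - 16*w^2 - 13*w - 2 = 6*c^3 + 45*c^2 - 87*c - 5*w^3 + w^2*(-26*c - 34) + w*(25*c^2 - 95*c - 75) - 54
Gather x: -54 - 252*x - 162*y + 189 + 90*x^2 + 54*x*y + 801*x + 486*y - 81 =90*x^2 + x*(54*y + 549) + 324*y + 54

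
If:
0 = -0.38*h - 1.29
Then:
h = -3.39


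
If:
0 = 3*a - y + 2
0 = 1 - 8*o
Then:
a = y/3 - 2/3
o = 1/8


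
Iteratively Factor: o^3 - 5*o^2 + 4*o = (o)*(o^2 - 5*o + 4) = o*(o - 1)*(o - 4)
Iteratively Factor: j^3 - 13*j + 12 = (j + 4)*(j^2 - 4*j + 3) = (j - 1)*(j + 4)*(j - 3)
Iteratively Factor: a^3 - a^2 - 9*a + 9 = (a + 3)*(a^2 - 4*a + 3) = (a - 1)*(a + 3)*(a - 3)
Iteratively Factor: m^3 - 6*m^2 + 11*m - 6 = (m - 1)*(m^2 - 5*m + 6) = (m - 2)*(m - 1)*(m - 3)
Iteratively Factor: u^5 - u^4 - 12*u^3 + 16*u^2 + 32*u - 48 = (u + 3)*(u^4 - 4*u^3 + 16*u - 16) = (u - 2)*(u + 3)*(u^3 - 2*u^2 - 4*u + 8) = (u - 2)^2*(u + 3)*(u^2 - 4) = (u - 2)^2*(u + 2)*(u + 3)*(u - 2)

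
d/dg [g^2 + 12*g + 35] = 2*g + 12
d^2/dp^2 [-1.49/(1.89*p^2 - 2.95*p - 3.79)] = (-10.644858*p^2 + 16.61499*p + 1.49*(3.78*p - 2.95)*(7.56*p - 5.9) + 21.346038)/(-1.89*p^2 + 2.95*p + 3.79)^3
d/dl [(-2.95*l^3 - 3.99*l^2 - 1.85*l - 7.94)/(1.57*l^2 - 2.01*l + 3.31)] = (-4.6315*l^4 + 11.859*l^3 - 18.3691*l^2 - 1.4822*l - 22.0829)/(2.4649*l^4 - 6.3114*l^3 + 14.4335*l^2 - 13.3062*l + 10.9561)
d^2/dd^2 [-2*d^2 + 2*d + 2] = -4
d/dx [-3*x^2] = -6*x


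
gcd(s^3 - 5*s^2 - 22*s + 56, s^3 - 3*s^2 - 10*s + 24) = s - 2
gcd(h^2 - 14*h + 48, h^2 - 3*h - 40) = h - 8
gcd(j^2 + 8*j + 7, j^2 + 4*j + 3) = j + 1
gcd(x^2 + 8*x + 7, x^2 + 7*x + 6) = x + 1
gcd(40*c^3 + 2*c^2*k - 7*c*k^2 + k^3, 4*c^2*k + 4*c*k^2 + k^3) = 2*c + k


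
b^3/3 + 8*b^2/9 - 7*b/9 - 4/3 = (b/3 + 1)*(b - 4/3)*(b + 1)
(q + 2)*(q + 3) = q^2 + 5*q + 6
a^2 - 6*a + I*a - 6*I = (a - 6)*(a + I)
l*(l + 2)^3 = l^4 + 6*l^3 + 12*l^2 + 8*l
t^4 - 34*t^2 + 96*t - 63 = (t - 3)^2*(t - 1)*(t + 7)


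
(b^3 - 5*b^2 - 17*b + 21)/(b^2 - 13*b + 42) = (b^2 + 2*b - 3)/(b - 6)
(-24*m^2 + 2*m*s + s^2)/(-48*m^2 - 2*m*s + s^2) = (-4*m + s)/(-8*m + s)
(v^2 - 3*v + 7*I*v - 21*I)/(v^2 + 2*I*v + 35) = (v - 3)/(v - 5*I)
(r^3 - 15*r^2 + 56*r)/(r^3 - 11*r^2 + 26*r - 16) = r*(r - 7)/(r^2 - 3*r + 2)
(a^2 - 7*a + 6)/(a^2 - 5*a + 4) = (a - 6)/(a - 4)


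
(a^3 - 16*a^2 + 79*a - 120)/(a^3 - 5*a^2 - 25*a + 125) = (a^2 - 11*a + 24)/(a^2 - 25)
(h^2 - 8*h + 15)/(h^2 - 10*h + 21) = (h - 5)/(h - 7)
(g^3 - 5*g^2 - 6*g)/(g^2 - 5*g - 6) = g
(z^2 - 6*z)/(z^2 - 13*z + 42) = z/(z - 7)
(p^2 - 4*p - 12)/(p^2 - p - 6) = (p - 6)/(p - 3)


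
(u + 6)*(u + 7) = u^2 + 13*u + 42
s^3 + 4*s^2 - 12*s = s*(s - 2)*(s + 6)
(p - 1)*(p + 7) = p^2 + 6*p - 7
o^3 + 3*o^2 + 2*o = o*(o + 1)*(o + 2)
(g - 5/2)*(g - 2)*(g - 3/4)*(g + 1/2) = g^4 - 19*g^3/4 + 23*g^2/4 + 7*g/16 - 15/8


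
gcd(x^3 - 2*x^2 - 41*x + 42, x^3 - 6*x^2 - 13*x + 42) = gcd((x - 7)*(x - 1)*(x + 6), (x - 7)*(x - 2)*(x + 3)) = x - 7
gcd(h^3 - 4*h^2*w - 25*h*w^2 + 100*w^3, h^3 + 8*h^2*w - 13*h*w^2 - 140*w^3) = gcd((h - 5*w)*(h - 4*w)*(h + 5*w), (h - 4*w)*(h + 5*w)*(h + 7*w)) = -h^2 - h*w + 20*w^2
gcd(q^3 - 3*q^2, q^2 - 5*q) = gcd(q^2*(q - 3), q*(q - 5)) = q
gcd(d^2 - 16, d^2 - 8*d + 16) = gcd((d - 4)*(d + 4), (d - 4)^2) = d - 4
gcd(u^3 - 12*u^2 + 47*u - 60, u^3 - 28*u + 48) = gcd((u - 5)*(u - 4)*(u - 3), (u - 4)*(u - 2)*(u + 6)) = u - 4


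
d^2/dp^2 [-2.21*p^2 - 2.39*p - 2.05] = -4.42000000000000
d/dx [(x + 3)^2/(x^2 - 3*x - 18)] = -9/(x^2 - 12*x + 36)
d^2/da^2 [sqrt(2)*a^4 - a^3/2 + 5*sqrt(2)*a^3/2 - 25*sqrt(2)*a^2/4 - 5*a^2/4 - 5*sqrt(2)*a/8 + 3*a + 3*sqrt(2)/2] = 12*sqrt(2)*a^2 - 3*a + 15*sqrt(2)*a - 25*sqrt(2)/2 - 5/2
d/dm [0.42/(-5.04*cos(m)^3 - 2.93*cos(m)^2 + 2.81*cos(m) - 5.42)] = (-6.3504*cos(m)^2 - 2.4612*cos(m) + 1.1802)*sin(m)/(5.04*cos(m)^3 + 2.93*cos(m)^2 - 2.81*cos(m) + 5.42)^2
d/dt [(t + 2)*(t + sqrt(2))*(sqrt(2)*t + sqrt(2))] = 3*sqrt(2)*t^2 + 4*t + 6*sqrt(2)*t + 2*sqrt(2) + 6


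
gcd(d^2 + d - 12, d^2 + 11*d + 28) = d + 4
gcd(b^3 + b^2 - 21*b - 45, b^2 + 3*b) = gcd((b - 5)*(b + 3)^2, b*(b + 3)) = b + 3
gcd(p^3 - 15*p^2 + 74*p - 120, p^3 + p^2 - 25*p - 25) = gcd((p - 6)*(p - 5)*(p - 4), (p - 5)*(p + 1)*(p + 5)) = p - 5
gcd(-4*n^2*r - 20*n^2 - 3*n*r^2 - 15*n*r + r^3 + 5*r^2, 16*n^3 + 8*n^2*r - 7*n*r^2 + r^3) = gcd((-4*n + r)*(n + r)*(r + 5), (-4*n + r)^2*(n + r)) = -4*n^2 - 3*n*r + r^2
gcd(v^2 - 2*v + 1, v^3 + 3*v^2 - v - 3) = v - 1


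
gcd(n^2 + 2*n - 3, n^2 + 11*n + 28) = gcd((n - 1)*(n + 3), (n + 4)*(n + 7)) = 1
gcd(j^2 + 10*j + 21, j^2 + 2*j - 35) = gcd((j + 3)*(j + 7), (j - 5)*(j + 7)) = j + 7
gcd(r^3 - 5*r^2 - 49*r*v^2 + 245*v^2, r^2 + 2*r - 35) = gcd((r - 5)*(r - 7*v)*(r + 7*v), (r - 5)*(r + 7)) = r - 5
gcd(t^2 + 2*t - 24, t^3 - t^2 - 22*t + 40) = t - 4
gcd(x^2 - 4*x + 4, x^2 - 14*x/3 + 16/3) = x - 2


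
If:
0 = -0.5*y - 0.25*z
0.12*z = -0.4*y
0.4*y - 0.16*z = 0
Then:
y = 0.00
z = 0.00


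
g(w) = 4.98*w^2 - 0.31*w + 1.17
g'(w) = 9.96*w - 0.31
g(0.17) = 1.26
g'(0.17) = 1.38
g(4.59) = 104.67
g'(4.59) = 45.41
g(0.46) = 2.08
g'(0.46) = 4.27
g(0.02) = 1.17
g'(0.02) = -0.11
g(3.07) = 47.15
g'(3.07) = 30.27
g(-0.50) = 2.57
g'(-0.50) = -5.29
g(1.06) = 6.44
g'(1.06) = 10.25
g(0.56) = 2.56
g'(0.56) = 5.27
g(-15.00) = 1126.32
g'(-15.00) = -149.71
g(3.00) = 45.06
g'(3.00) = 29.57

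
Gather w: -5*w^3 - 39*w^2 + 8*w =-5*w^3 - 39*w^2 + 8*w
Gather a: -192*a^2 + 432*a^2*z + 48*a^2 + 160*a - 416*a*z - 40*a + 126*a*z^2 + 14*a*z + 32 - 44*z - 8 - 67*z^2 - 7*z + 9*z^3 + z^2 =a^2*(432*z - 144) + a*(126*z^2 - 402*z + 120) + 9*z^3 - 66*z^2 - 51*z + 24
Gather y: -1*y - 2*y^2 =-2*y^2 - y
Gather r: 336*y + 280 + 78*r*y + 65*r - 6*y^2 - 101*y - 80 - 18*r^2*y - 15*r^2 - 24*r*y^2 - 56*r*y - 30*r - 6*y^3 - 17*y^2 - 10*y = r^2*(-18*y - 15) + r*(-24*y^2 + 22*y + 35) - 6*y^3 - 23*y^2 + 225*y + 200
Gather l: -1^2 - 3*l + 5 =4 - 3*l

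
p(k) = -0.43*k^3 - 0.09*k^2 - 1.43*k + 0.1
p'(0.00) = -1.43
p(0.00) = 0.10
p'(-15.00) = -288.98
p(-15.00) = 1452.55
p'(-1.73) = -4.98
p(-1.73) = 4.53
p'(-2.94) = -12.05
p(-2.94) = 14.45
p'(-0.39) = -1.56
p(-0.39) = 0.67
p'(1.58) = -4.93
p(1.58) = -4.08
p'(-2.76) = -10.76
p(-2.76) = 12.40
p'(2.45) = -9.61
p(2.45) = -10.27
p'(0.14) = -1.48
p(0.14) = -0.10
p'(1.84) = -6.13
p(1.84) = -5.51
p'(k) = -1.29*k^2 - 0.18*k - 1.43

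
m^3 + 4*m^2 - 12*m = m*(m - 2)*(m + 6)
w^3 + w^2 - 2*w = w*(w - 1)*(w + 2)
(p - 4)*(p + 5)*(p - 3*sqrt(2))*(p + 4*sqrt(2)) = p^4 + p^3 + sqrt(2)*p^3 - 44*p^2 + sqrt(2)*p^2 - 20*sqrt(2)*p - 24*p + 480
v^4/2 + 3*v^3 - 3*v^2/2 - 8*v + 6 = (v/2 + 1)*(v - 1)^2*(v + 6)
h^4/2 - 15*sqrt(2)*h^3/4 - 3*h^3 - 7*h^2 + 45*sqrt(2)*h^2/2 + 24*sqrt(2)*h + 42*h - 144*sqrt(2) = (h/2 + sqrt(2))*(h - 6)*(h - 8*sqrt(2))*(h - 3*sqrt(2)/2)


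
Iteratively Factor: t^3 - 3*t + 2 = (t + 2)*(t^2 - 2*t + 1) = (t - 1)*(t + 2)*(t - 1)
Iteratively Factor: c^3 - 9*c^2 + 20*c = (c)*(c^2 - 9*c + 20) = c*(c - 5)*(c - 4)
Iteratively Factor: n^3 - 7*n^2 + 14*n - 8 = (n - 2)*(n^2 - 5*n + 4) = (n - 2)*(n - 1)*(n - 4)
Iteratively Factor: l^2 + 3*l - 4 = (l + 4)*(l - 1)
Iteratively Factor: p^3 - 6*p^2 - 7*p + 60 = (p - 5)*(p^2 - p - 12) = (p - 5)*(p - 4)*(p + 3)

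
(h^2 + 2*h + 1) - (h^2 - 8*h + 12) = 10*h - 11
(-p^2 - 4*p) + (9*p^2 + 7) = 8*p^2 - 4*p + 7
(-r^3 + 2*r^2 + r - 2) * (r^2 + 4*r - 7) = -r^5 - 2*r^4 + 16*r^3 - 12*r^2 - 15*r + 14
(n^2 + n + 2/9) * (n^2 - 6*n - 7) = n^4 - 5*n^3 - 115*n^2/9 - 25*n/3 - 14/9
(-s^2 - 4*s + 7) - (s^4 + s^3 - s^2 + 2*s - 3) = -s^4 - s^3 - 6*s + 10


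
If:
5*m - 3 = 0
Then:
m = 3/5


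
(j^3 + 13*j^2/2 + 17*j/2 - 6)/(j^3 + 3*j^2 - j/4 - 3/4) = 2*(j + 4)/(2*j + 1)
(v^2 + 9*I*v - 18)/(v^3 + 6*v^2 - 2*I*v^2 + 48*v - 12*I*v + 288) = (v + 3*I)/(v^2 + v*(6 - 8*I) - 48*I)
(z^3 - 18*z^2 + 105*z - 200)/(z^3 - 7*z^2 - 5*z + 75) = (z - 8)/(z + 3)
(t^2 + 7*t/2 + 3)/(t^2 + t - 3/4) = 2*(t + 2)/(2*t - 1)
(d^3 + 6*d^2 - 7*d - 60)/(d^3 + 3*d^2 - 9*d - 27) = (d^2 + 9*d + 20)/(d^2 + 6*d + 9)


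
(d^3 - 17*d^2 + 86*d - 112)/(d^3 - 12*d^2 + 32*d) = (d^2 - 9*d + 14)/(d*(d - 4))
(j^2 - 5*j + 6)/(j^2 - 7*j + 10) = (j - 3)/(j - 5)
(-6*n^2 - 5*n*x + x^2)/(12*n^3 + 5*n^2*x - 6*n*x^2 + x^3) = (-6*n + x)/(12*n^2 - 7*n*x + x^2)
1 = 1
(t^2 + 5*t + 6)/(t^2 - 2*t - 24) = (t^2 + 5*t + 6)/(t^2 - 2*t - 24)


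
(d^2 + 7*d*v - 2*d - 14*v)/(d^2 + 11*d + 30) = (d^2 + 7*d*v - 2*d - 14*v)/(d^2 + 11*d + 30)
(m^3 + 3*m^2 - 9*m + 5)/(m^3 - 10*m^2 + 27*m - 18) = (m^2 + 4*m - 5)/(m^2 - 9*m + 18)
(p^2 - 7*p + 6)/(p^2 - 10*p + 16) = (p^2 - 7*p + 6)/(p^2 - 10*p + 16)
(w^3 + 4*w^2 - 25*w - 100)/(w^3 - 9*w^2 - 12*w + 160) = (w + 5)/(w - 8)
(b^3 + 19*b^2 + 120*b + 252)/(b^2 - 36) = (b^2 + 13*b + 42)/(b - 6)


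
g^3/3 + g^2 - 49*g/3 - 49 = (g/3 + 1)*(g - 7)*(g + 7)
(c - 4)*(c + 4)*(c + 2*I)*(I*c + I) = I*c^4 - 2*c^3 + I*c^3 - 2*c^2 - 16*I*c^2 + 32*c - 16*I*c + 32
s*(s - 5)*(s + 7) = s^3 + 2*s^2 - 35*s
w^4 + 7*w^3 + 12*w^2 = w^2*(w + 3)*(w + 4)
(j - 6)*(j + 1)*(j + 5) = j^3 - 31*j - 30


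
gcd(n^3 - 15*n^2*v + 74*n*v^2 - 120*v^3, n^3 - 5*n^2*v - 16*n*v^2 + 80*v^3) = n^2 - 9*n*v + 20*v^2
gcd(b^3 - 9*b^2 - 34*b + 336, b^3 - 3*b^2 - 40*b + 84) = b^2 - b - 42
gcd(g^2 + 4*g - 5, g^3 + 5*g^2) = g + 5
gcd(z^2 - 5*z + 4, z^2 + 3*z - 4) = z - 1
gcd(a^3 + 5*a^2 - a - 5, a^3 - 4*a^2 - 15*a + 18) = a - 1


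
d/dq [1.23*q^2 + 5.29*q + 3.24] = 2.46*q + 5.29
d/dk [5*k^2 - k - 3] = 10*k - 1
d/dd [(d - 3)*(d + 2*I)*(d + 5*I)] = 3*d^2 + d*(-6 + 14*I) - 10 - 21*I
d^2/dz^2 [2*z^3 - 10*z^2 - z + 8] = 12*z - 20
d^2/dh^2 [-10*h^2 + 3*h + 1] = -20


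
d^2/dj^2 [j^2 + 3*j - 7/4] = 2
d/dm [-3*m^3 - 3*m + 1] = -9*m^2 - 3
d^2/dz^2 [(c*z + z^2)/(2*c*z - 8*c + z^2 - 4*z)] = 2*(4*z*(c + z)*(c + z - 2)^2 - (c*z + z^2 + 2*(c + 2*z)*(c + z - 2))*(2*c*z - 8*c + z^2 - 4*z) + (2*c*z - 8*c + z^2 - 4*z)^2)/(2*c*z - 8*c + z^2 - 4*z)^3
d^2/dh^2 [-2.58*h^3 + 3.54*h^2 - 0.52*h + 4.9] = 7.08 - 15.48*h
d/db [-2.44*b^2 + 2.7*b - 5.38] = 2.7 - 4.88*b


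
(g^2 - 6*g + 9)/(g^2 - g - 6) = (g - 3)/(g + 2)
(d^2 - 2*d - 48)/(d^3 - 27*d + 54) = (d - 8)/(d^2 - 6*d + 9)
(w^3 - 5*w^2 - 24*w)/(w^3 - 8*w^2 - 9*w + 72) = w/(w - 3)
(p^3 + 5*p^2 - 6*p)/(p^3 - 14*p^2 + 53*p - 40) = p*(p + 6)/(p^2 - 13*p + 40)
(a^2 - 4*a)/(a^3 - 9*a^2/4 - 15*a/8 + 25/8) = 8*a*(a - 4)/(8*a^3 - 18*a^2 - 15*a + 25)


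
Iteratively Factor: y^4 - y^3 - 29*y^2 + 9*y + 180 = (y - 3)*(y^3 + 2*y^2 - 23*y - 60) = (y - 5)*(y - 3)*(y^2 + 7*y + 12) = (y - 5)*(y - 3)*(y + 4)*(y + 3)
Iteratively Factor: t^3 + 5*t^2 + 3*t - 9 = (t + 3)*(t^2 + 2*t - 3) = (t + 3)^2*(t - 1)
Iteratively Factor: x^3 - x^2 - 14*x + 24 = (x - 3)*(x^2 + 2*x - 8) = (x - 3)*(x + 4)*(x - 2)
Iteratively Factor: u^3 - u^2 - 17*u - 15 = (u + 3)*(u^2 - 4*u - 5) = (u - 5)*(u + 3)*(u + 1)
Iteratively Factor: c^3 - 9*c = (c + 3)*(c^2 - 3*c) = (c - 3)*(c + 3)*(c)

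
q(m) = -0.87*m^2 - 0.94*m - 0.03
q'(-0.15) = -0.68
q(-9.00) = -62.04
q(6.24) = -39.77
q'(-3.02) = 4.31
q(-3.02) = -5.13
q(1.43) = -3.15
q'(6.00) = -11.38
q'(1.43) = -3.43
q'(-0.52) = -0.04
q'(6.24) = -11.80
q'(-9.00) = 14.72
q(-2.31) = -2.50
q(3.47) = -13.77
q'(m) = -1.74*m - 0.94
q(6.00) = -36.99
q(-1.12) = -0.07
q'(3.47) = -6.98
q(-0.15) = 0.09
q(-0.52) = 0.22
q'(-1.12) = 1.01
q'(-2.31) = 3.08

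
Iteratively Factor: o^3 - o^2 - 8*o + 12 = (o - 2)*(o^2 + o - 6) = (o - 2)^2*(o + 3)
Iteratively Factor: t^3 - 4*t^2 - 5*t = (t)*(t^2 - 4*t - 5) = t*(t + 1)*(t - 5)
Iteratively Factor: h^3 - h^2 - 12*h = (h - 4)*(h^2 + 3*h) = h*(h - 4)*(h + 3)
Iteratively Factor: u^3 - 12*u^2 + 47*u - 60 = (u - 4)*(u^2 - 8*u + 15) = (u - 5)*(u - 4)*(u - 3)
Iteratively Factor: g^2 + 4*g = (g + 4)*(g)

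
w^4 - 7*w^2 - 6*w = w*(w - 3)*(w + 1)*(w + 2)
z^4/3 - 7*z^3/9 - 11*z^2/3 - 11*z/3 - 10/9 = (z/3 + 1/3)*(z - 5)*(z + 2/3)*(z + 1)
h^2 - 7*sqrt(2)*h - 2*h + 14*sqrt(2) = (h - 2)*(h - 7*sqrt(2))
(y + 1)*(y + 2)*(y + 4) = y^3 + 7*y^2 + 14*y + 8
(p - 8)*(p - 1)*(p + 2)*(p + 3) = p^4 - 4*p^3 - 31*p^2 - 14*p + 48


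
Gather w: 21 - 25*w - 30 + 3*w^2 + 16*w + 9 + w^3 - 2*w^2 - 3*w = w^3 + w^2 - 12*w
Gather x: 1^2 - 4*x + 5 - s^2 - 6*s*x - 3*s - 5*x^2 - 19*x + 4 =-s^2 - 3*s - 5*x^2 + x*(-6*s - 23) + 10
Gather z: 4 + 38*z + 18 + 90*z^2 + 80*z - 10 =90*z^2 + 118*z + 12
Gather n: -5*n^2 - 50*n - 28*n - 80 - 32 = -5*n^2 - 78*n - 112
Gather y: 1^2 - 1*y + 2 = 3 - y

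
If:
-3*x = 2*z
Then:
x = -2*z/3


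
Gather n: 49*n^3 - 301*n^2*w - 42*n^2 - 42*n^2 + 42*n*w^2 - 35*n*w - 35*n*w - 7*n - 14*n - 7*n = 49*n^3 + n^2*(-301*w - 84) + n*(42*w^2 - 70*w - 28)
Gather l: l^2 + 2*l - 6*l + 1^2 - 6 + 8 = l^2 - 4*l + 3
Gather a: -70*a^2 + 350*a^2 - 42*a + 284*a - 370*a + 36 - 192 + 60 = 280*a^2 - 128*a - 96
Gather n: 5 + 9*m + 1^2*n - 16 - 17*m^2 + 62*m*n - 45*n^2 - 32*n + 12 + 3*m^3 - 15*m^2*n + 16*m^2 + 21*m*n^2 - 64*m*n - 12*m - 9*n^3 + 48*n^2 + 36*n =3*m^3 - m^2 - 3*m - 9*n^3 + n^2*(21*m + 3) + n*(-15*m^2 - 2*m + 5) + 1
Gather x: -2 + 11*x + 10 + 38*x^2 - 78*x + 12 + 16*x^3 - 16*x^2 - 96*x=16*x^3 + 22*x^2 - 163*x + 20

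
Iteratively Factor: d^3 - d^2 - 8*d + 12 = (d + 3)*(d^2 - 4*d + 4) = (d - 2)*(d + 3)*(d - 2)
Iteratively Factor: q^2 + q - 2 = (q - 1)*(q + 2)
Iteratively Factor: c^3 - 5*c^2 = (c - 5)*(c^2) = c*(c - 5)*(c)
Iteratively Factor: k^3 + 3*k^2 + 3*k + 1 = (k + 1)*(k^2 + 2*k + 1) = (k + 1)^2*(k + 1)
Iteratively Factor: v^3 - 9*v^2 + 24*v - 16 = (v - 1)*(v^2 - 8*v + 16) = (v - 4)*(v - 1)*(v - 4)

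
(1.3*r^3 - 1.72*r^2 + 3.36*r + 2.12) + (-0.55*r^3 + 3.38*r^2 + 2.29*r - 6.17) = 0.75*r^3 + 1.66*r^2 + 5.65*r - 4.05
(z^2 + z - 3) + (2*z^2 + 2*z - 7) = 3*z^2 + 3*z - 10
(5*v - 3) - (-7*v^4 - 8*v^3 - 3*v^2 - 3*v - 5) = 7*v^4 + 8*v^3 + 3*v^2 + 8*v + 2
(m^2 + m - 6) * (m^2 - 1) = m^4 + m^3 - 7*m^2 - m + 6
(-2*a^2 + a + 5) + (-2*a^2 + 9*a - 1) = -4*a^2 + 10*a + 4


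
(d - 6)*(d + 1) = d^2 - 5*d - 6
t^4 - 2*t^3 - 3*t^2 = t^2*(t - 3)*(t + 1)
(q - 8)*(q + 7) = q^2 - q - 56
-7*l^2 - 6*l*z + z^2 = (-7*l + z)*(l + z)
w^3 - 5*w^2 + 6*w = w*(w - 3)*(w - 2)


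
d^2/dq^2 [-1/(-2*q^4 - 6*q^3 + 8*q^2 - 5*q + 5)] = 2*(2*(-6*q^2 - 9*q + 4)*(2*q^4 + 6*q^3 - 8*q^2 + 5*q - 5) + (8*q^3 + 18*q^2 - 16*q + 5)^2)/(2*q^4 + 6*q^3 - 8*q^2 + 5*q - 5)^3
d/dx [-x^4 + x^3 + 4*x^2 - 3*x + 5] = -4*x^3 + 3*x^2 + 8*x - 3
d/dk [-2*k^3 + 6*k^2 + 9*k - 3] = -6*k^2 + 12*k + 9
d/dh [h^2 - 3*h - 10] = 2*h - 3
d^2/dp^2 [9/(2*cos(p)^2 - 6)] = 9*(-2*sin(p)^4 + 7*sin(p)^2 - 2)/(cos(p)^2 - 3)^3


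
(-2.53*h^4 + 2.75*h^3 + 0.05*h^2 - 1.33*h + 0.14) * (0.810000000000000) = -2.0493*h^4 + 2.2275*h^3 + 0.0405*h^2 - 1.0773*h + 0.1134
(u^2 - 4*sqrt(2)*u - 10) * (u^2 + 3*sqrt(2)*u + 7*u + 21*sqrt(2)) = u^4 - sqrt(2)*u^3 + 7*u^3 - 34*u^2 - 7*sqrt(2)*u^2 - 238*u - 30*sqrt(2)*u - 210*sqrt(2)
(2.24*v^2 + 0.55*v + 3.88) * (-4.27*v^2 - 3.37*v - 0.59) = -9.5648*v^4 - 9.8973*v^3 - 19.7427*v^2 - 13.4001*v - 2.2892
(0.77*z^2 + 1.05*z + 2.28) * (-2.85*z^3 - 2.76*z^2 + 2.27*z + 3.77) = -2.1945*z^5 - 5.1177*z^4 - 7.6481*z^3 - 1.0064*z^2 + 9.1341*z + 8.5956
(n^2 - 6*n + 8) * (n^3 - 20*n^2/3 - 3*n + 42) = n^5 - 38*n^4/3 + 45*n^3 + 20*n^2/3 - 276*n + 336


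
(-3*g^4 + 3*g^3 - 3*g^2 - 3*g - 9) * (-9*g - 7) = 27*g^5 - 6*g^4 + 6*g^3 + 48*g^2 + 102*g + 63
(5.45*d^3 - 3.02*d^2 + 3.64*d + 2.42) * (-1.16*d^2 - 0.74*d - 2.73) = -6.322*d^5 - 0.529800000000001*d^4 - 16.8661*d^3 + 2.7438*d^2 - 11.728*d - 6.6066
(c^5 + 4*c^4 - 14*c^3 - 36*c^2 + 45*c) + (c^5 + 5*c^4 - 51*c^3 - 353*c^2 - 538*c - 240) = 2*c^5 + 9*c^4 - 65*c^3 - 389*c^2 - 493*c - 240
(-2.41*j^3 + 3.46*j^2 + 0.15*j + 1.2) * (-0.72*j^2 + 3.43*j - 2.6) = 1.7352*j^5 - 10.7575*j^4 + 18.0258*j^3 - 9.3455*j^2 + 3.726*j - 3.12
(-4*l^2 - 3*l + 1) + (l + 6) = -4*l^2 - 2*l + 7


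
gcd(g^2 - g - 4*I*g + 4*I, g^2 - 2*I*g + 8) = g - 4*I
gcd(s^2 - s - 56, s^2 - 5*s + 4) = 1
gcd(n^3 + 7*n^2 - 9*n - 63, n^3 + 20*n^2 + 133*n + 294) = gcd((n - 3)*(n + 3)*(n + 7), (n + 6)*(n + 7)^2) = n + 7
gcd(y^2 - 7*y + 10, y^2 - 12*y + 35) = y - 5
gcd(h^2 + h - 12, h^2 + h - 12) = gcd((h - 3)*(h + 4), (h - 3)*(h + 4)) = h^2 + h - 12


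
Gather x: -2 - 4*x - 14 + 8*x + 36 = 4*x + 20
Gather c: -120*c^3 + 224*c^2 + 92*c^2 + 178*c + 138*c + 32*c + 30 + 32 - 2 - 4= -120*c^3 + 316*c^2 + 348*c + 56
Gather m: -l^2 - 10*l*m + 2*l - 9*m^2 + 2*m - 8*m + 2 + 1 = -l^2 + 2*l - 9*m^2 + m*(-10*l - 6) + 3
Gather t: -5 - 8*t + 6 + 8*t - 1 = 0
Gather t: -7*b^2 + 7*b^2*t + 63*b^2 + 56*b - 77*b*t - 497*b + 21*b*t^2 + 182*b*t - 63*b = 56*b^2 + 21*b*t^2 - 504*b + t*(7*b^2 + 105*b)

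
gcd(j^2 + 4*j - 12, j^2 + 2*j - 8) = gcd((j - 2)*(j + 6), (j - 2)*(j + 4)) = j - 2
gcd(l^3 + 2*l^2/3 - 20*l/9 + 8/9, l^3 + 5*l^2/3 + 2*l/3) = 1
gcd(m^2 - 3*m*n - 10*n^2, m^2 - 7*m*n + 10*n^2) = m - 5*n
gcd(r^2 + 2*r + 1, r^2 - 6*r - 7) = r + 1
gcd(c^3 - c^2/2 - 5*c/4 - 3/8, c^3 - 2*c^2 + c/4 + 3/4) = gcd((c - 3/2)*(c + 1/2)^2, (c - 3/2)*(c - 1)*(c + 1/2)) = c^2 - c - 3/4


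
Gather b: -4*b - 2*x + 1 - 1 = -4*b - 2*x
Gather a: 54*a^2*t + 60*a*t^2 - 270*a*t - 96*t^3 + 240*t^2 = 54*a^2*t + a*(60*t^2 - 270*t) - 96*t^3 + 240*t^2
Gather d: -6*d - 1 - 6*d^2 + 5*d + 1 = -6*d^2 - d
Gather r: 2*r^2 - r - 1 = 2*r^2 - r - 1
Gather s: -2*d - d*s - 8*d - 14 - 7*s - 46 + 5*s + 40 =-10*d + s*(-d - 2) - 20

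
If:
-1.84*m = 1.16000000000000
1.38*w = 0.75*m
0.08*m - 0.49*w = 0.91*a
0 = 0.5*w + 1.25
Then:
No Solution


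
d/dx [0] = 0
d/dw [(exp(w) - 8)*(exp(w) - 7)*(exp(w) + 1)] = (3*exp(2*w) - 28*exp(w) + 41)*exp(w)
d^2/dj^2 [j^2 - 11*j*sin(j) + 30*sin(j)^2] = 11*j*sin(j) - 120*sin(j)^2 - 22*cos(j) + 62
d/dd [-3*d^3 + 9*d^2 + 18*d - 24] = -9*d^2 + 18*d + 18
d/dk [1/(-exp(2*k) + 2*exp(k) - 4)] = 2*(exp(k) - 1)*exp(k)/(exp(2*k) - 2*exp(k) + 4)^2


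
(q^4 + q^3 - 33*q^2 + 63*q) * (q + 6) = q^5 + 7*q^4 - 27*q^3 - 135*q^2 + 378*q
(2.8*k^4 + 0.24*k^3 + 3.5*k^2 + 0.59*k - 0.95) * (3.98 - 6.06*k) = -16.968*k^5 + 9.6896*k^4 - 20.2548*k^3 + 10.3546*k^2 + 8.1052*k - 3.781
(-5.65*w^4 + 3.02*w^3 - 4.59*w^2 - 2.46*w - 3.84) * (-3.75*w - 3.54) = 21.1875*w^5 + 8.676*w^4 + 6.5217*w^3 + 25.4736*w^2 + 23.1084*w + 13.5936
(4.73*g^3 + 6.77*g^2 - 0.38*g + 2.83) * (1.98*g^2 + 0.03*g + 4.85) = 9.3654*g^5 + 13.5465*g^4 + 22.3912*g^3 + 38.4265*g^2 - 1.7581*g + 13.7255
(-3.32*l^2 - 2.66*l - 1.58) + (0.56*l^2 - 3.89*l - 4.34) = -2.76*l^2 - 6.55*l - 5.92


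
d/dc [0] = 0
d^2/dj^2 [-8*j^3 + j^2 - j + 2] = 2 - 48*j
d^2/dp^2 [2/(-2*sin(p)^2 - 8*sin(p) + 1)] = 8*(4*sin(p)^4 + 12*sin(p)^3 + 12*sin(p)^2 - 22*sin(p) - 33)/(8*sin(p) - cos(2*p))^3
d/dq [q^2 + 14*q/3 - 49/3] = 2*q + 14/3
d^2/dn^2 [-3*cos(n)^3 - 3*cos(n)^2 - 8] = 9*cos(n)/4 + 6*cos(2*n) + 27*cos(3*n)/4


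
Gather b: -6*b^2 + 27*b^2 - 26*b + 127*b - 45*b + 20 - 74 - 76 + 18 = 21*b^2 + 56*b - 112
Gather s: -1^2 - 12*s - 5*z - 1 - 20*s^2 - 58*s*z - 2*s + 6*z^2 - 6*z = -20*s^2 + s*(-58*z - 14) + 6*z^2 - 11*z - 2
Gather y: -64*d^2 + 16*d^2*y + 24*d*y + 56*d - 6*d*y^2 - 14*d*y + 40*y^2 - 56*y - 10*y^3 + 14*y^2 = -64*d^2 + 56*d - 10*y^3 + y^2*(54 - 6*d) + y*(16*d^2 + 10*d - 56)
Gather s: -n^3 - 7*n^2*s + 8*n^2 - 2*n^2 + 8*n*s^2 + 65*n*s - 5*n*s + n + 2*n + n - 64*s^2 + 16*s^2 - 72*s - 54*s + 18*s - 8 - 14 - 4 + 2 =-n^3 + 6*n^2 + 4*n + s^2*(8*n - 48) + s*(-7*n^2 + 60*n - 108) - 24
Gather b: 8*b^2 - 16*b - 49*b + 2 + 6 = 8*b^2 - 65*b + 8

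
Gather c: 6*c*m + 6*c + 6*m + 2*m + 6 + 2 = c*(6*m + 6) + 8*m + 8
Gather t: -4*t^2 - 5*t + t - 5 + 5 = -4*t^2 - 4*t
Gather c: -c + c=0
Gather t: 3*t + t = 4*t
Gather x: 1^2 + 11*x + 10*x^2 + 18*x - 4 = 10*x^2 + 29*x - 3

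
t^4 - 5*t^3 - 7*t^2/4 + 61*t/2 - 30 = (t - 4)*(t - 2)*(t - 3/2)*(t + 5/2)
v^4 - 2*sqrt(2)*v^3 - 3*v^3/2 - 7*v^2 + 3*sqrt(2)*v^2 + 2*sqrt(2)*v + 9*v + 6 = (v - 2)*(v + 1/2)*(v - 3*sqrt(2))*(v + sqrt(2))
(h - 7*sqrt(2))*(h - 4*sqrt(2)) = h^2 - 11*sqrt(2)*h + 56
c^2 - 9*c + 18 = (c - 6)*(c - 3)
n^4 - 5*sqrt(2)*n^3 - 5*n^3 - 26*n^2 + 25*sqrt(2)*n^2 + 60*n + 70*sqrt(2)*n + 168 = (n - 7)*(n + 2)*(n - 6*sqrt(2))*(n + sqrt(2))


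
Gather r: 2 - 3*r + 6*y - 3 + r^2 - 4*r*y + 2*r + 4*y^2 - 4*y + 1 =r^2 + r*(-4*y - 1) + 4*y^2 + 2*y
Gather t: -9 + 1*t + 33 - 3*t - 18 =6 - 2*t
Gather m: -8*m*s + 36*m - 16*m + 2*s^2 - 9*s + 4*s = m*(20 - 8*s) + 2*s^2 - 5*s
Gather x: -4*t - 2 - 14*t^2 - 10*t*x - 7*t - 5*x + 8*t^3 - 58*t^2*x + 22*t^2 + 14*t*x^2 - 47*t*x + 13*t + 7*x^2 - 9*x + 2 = 8*t^3 + 8*t^2 + 2*t + x^2*(14*t + 7) + x*(-58*t^2 - 57*t - 14)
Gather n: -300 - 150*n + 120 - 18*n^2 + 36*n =-18*n^2 - 114*n - 180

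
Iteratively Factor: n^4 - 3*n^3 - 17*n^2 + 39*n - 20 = (n - 5)*(n^3 + 2*n^2 - 7*n + 4) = (n - 5)*(n + 4)*(n^2 - 2*n + 1) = (n - 5)*(n - 1)*(n + 4)*(n - 1)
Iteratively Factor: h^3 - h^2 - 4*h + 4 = (h - 2)*(h^2 + h - 2) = (h - 2)*(h - 1)*(h + 2)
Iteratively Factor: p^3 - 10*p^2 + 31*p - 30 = (p - 5)*(p^2 - 5*p + 6) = (p - 5)*(p - 3)*(p - 2)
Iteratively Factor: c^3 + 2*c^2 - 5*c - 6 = (c + 3)*(c^2 - c - 2) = (c + 1)*(c + 3)*(c - 2)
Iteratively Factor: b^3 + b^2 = (b)*(b^2 + b) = b^2*(b + 1)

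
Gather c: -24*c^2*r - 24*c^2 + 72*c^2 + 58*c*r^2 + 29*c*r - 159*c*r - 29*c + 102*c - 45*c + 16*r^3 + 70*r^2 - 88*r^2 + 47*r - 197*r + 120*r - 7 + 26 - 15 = c^2*(48 - 24*r) + c*(58*r^2 - 130*r + 28) + 16*r^3 - 18*r^2 - 30*r + 4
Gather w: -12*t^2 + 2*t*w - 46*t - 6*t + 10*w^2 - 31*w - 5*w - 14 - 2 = -12*t^2 - 52*t + 10*w^2 + w*(2*t - 36) - 16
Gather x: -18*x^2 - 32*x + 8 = -18*x^2 - 32*x + 8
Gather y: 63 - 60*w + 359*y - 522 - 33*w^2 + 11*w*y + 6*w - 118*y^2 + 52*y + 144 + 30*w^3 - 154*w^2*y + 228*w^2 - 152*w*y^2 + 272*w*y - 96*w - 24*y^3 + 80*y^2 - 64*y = 30*w^3 + 195*w^2 - 150*w - 24*y^3 + y^2*(-152*w - 38) + y*(-154*w^2 + 283*w + 347) - 315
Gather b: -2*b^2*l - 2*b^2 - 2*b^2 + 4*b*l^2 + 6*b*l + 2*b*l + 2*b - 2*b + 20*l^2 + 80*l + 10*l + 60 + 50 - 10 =b^2*(-2*l - 4) + b*(4*l^2 + 8*l) + 20*l^2 + 90*l + 100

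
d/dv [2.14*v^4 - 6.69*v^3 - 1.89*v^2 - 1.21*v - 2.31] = 8.56*v^3 - 20.07*v^2 - 3.78*v - 1.21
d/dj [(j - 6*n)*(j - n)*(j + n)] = 3*j^2 - 12*j*n - n^2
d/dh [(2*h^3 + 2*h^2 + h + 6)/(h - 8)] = 2*(2*h^3 - 23*h^2 - 16*h - 7)/(h^2 - 16*h + 64)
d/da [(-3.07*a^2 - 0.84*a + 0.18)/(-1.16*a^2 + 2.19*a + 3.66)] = (-7.6977*a^2 - 22.0548*a - 3.4686)/(1.3456*a^4 - 5.0808*a^3 - 3.6951*a^2 + 16.0308*a + 13.3956)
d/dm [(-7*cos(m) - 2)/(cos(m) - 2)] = -16*sin(m)/(cos(m) - 2)^2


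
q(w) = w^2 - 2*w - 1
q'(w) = 2*w - 2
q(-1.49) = 4.20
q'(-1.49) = -4.98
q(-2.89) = 13.13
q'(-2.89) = -7.78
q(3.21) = 2.88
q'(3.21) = 4.42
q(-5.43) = 39.34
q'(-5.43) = -12.86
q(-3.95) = 22.50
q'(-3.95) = -9.90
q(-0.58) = 0.50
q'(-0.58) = -3.16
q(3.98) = 6.88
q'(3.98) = 5.96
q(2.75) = 1.06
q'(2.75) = 3.50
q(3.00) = 2.00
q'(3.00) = 4.00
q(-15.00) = 254.00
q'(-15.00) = -32.00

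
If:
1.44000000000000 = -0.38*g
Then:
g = -3.79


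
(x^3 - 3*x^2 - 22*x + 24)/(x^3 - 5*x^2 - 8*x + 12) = (x + 4)/(x + 2)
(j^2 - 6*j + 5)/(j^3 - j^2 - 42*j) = (-j^2 + 6*j - 5)/(j*(-j^2 + j + 42))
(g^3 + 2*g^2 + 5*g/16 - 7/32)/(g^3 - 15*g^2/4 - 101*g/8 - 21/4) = (g - 1/4)/(g - 6)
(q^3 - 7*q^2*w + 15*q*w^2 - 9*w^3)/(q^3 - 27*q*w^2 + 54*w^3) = (q - w)/(q + 6*w)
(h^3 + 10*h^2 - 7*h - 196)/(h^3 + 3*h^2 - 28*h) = (h + 7)/h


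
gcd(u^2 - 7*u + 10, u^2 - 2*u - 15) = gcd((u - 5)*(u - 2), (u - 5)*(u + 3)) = u - 5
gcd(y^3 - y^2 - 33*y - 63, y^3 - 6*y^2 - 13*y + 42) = y^2 - 4*y - 21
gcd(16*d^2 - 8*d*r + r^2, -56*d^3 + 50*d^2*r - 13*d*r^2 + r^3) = -4*d + r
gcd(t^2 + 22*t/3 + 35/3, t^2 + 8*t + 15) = t + 5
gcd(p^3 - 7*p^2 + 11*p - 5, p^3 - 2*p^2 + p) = p^2 - 2*p + 1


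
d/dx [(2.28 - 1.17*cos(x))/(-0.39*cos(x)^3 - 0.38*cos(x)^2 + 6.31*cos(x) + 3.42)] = (0.9126*cos(x)^3 - 2.223*cos(x)^2 - 1.7328*cos(x) + 18.3882)*sin(x)/(0.1521*cos(x)^6 + 0.2964*cos(x)^5 - 4.7774*cos(x)^4 - 7.4632*cos(x)^3 + 37.2169*cos(x)^2 + 43.1604*cos(x) + 11.6964)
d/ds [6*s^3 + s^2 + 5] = 2*s*(9*s + 1)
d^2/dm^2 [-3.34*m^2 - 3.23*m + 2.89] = -6.68000000000000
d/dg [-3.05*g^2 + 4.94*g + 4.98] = 4.94 - 6.1*g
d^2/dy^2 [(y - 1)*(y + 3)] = 2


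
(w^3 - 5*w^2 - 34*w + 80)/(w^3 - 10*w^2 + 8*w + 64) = (w^2 + 3*w - 10)/(w^2 - 2*w - 8)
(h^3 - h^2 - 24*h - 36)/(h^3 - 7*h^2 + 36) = (h + 3)/(h - 3)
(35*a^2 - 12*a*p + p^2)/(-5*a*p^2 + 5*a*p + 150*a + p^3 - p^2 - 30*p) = (-7*a + p)/(p^2 - p - 30)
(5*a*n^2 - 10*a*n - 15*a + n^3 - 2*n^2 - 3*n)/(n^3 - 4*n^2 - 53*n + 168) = (5*a*n + 5*a + n^2 + n)/(n^2 - n - 56)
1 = 1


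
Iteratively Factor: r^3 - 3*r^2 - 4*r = (r)*(r^2 - 3*r - 4) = r*(r + 1)*(r - 4)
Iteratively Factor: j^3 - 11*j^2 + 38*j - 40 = (j - 4)*(j^2 - 7*j + 10) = (j - 4)*(j - 2)*(j - 5)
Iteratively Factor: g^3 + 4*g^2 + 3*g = (g + 3)*(g^2 + g) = (g + 1)*(g + 3)*(g)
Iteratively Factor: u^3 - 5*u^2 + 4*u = (u)*(u^2 - 5*u + 4) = u*(u - 1)*(u - 4)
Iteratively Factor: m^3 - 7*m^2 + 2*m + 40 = (m - 4)*(m^2 - 3*m - 10) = (m - 5)*(m - 4)*(m + 2)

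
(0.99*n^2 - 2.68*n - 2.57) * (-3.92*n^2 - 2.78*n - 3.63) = -3.8808*n^4 + 7.7534*n^3 + 13.9311*n^2 + 16.873*n + 9.3291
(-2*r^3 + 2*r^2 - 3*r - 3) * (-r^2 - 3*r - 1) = 2*r^5 + 4*r^4 - r^3 + 10*r^2 + 12*r + 3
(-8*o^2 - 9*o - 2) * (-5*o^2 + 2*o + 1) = 40*o^4 + 29*o^3 - 16*o^2 - 13*o - 2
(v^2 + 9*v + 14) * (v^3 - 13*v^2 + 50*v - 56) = v^5 - 4*v^4 - 53*v^3 + 212*v^2 + 196*v - 784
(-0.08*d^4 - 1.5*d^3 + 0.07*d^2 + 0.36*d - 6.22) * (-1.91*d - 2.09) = 0.1528*d^5 + 3.0322*d^4 + 3.0013*d^3 - 0.8339*d^2 + 11.1278*d + 12.9998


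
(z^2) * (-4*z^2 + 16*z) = -4*z^4 + 16*z^3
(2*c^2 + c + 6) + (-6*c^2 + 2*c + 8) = -4*c^2 + 3*c + 14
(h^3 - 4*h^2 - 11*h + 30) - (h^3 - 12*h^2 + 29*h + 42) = 8*h^2 - 40*h - 12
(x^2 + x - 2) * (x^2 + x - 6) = x^4 + 2*x^3 - 7*x^2 - 8*x + 12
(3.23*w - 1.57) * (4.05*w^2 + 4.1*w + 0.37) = 13.0815*w^3 + 6.8845*w^2 - 5.2419*w - 0.5809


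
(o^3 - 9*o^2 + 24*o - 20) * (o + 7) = o^4 - 2*o^3 - 39*o^2 + 148*o - 140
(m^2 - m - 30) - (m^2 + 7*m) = -8*m - 30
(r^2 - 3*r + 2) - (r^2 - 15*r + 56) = 12*r - 54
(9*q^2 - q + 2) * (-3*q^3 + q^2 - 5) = -27*q^5 + 12*q^4 - 7*q^3 - 43*q^2 + 5*q - 10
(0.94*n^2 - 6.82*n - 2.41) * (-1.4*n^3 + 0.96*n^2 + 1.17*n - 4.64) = -1.316*n^5 + 10.4504*n^4 - 2.0734*n^3 - 14.6546*n^2 + 28.8251*n + 11.1824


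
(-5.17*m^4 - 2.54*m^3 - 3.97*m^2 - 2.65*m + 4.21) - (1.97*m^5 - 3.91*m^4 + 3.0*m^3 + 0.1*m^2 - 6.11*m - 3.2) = -1.97*m^5 - 1.26*m^4 - 5.54*m^3 - 4.07*m^2 + 3.46*m + 7.41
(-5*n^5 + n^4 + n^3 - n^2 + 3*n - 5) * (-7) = 35*n^5 - 7*n^4 - 7*n^3 + 7*n^2 - 21*n + 35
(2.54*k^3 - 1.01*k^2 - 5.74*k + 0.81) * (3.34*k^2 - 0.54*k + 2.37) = 8.4836*k^5 - 4.745*k^4 - 12.6064*k^3 + 3.4113*k^2 - 14.0412*k + 1.9197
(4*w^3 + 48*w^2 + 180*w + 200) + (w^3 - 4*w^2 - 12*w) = 5*w^3 + 44*w^2 + 168*w + 200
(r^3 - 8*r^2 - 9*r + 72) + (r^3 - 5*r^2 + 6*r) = 2*r^3 - 13*r^2 - 3*r + 72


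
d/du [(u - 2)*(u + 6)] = 2*u + 4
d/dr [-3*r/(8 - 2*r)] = -6/(r - 4)^2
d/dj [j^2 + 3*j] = 2*j + 3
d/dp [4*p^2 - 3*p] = 8*p - 3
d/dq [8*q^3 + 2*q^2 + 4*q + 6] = 24*q^2 + 4*q + 4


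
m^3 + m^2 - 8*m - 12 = (m - 3)*(m + 2)^2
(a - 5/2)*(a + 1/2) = a^2 - 2*a - 5/4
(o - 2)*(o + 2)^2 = o^3 + 2*o^2 - 4*o - 8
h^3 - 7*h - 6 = (h - 3)*(h + 1)*(h + 2)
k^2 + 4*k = k*(k + 4)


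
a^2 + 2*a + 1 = (a + 1)^2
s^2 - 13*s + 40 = (s - 8)*(s - 5)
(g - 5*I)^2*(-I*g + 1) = -I*g^3 - 9*g^2 + 15*I*g - 25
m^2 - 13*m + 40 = (m - 8)*(m - 5)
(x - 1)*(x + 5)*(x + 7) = x^3 + 11*x^2 + 23*x - 35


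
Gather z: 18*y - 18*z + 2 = 18*y - 18*z + 2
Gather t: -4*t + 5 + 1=6 - 4*t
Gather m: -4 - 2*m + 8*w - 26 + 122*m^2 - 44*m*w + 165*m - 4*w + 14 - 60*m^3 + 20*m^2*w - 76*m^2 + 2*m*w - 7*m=-60*m^3 + m^2*(20*w + 46) + m*(156 - 42*w) + 4*w - 16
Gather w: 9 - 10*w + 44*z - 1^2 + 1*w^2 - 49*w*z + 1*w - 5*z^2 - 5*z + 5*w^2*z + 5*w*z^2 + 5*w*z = w^2*(5*z + 1) + w*(5*z^2 - 44*z - 9) - 5*z^2 + 39*z + 8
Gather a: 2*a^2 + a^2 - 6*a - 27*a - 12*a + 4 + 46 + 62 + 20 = 3*a^2 - 45*a + 132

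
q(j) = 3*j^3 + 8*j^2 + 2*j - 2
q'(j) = 9*j^2 + 16*j + 2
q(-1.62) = 3.00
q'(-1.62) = -0.30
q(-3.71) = -52.50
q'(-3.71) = 66.52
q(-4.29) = -100.21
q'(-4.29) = 99.00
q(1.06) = 12.68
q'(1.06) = 29.07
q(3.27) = 194.98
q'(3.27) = 150.56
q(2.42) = 92.21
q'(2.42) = 93.43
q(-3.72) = -53.17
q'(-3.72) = 67.03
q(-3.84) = -61.58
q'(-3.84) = 73.27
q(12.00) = 6358.00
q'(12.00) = 1490.00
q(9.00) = 2851.00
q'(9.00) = 875.00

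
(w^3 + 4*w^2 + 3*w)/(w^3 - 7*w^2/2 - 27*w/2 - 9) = 2*w*(w + 3)/(2*w^2 - 9*w - 18)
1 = 1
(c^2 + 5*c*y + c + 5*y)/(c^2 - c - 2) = (c + 5*y)/(c - 2)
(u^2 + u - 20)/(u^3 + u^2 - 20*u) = 1/u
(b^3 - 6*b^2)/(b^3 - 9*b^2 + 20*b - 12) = b^2/(b^2 - 3*b + 2)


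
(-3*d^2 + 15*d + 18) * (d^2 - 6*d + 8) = -3*d^4 + 33*d^3 - 96*d^2 + 12*d + 144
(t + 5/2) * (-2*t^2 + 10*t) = -2*t^3 + 5*t^2 + 25*t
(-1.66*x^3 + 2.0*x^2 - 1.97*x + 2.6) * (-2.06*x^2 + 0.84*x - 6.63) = 3.4196*x^5 - 5.5144*x^4 + 16.744*x^3 - 20.2708*x^2 + 15.2451*x - 17.238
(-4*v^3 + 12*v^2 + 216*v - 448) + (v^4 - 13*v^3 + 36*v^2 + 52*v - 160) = v^4 - 17*v^3 + 48*v^2 + 268*v - 608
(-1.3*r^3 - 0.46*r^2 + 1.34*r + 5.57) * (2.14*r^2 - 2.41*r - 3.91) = -2.782*r^5 + 2.1486*r^4 + 9.0592*r^3 + 10.489*r^2 - 18.6631*r - 21.7787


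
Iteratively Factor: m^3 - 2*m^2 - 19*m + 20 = (m + 4)*(m^2 - 6*m + 5) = (m - 1)*(m + 4)*(m - 5)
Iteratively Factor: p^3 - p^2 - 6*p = (p + 2)*(p^2 - 3*p) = p*(p + 2)*(p - 3)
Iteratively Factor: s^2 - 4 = (s + 2)*(s - 2)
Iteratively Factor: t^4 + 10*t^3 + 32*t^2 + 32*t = (t + 4)*(t^3 + 6*t^2 + 8*t) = (t + 2)*(t + 4)*(t^2 + 4*t) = (t + 2)*(t + 4)^2*(t)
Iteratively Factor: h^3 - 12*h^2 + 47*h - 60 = (h - 4)*(h^2 - 8*h + 15) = (h - 5)*(h - 4)*(h - 3)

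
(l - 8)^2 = l^2 - 16*l + 64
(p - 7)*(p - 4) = p^2 - 11*p + 28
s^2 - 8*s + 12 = (s - 6)*(s - 2)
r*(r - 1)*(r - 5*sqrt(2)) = r^3 - 5*sqrt(2)*r^2 - r^2 + 5*sqrt(2)*r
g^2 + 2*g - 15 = (g - 3)*(g + 5)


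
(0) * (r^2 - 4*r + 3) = 0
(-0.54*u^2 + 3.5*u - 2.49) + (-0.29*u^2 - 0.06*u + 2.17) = -0.83*u^2 + 3.44*u - 0.32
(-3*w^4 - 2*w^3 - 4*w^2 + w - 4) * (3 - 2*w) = 6*w^5 - 5*w^4 + 2*w^3 - 14*w^2 + 11*w - 12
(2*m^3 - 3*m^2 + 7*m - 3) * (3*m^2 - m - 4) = 6*m^5 - 11*m^4 + 16*m^3 - 4*m^2 - 25*m + 12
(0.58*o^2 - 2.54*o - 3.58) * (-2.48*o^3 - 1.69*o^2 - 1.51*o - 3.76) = -1.4384*o^5 + 5.319*o^4 + 12.2952*o^3 + 7.7048*o^2 + 14.9562*o + 13.4608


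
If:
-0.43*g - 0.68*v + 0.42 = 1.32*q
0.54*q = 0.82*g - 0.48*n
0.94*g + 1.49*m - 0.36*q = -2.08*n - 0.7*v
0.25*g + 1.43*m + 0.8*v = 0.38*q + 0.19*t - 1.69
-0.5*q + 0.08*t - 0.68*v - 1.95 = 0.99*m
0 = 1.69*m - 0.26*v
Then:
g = 3.16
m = -1.07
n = 2.17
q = 2.87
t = -29.98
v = -6.95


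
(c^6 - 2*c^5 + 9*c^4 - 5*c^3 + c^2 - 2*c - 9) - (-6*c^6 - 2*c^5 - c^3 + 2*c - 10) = 7*c^6 + 9*c^4 - 4*c^3 + c^2 - 4*c + 1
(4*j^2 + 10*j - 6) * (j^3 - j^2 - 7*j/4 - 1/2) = 4*j^5 + 6*j^4 - 23*j^3 - 27*j^2/2 + 11*j/2 + 3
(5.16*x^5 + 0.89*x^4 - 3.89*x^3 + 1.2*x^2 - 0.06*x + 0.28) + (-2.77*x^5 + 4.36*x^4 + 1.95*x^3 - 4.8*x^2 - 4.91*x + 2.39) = 2.39*x^5 + 5.25*x^4 - 1.94*x^3 - 3.6*x^2 - 4.97*x + 2.67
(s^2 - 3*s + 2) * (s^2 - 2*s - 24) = s^4 - 5*s^3 - 16*s^2 + 68*s - 48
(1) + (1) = 2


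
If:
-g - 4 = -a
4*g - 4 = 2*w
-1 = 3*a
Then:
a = -1/3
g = -13/3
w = -32/3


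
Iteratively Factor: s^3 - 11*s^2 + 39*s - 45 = (s - 5)*(s^2 - 6*s + 9) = (s - 5)*(s - 3)*(s - 3)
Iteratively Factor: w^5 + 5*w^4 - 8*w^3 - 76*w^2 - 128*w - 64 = (w + 4)*(w^4 + w^3 - 12*w^2 - 28*w - 16) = (w - 4)*(w + 4)*(w^3 + 5*w^2 + 8*w + 4) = (w - 4)*(w + 2)*(w + 4)*(w^2 + 3*w + 2) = (w - 4)*(w + 1)*(w + 2)*(w + 4)*(w + 2)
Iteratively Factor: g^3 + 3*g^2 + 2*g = (g)*(g^2 + 3*g + 2) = g*(g + 1)*(g + 2)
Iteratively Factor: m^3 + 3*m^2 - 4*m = (m + 4)*(m^2 - m) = (m - 1)*(m + 4)*(m)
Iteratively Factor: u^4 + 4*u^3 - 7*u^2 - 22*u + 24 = (u + 3)*(u^3 + u^2 - 10*u + 8) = (u - 2)*(u + 3)*(u^2 + 3*u - 4) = (u - 2)*(u - 1)*(u + 3)*(u + 4)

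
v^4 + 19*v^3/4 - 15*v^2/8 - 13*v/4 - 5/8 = (v - 1)*(v + 1/4)*(v + 1/2)*(v + 5)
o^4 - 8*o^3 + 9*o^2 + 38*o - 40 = (o - 5)*(o - 4)*(o - 1)*(o + 2)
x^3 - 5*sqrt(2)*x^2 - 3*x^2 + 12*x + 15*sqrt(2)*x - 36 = (x - 3)*(x - 3*sqrt(2))*(x - 2*sqrt(2))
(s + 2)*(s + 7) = s^2 + 9*s + 14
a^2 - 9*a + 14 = (a - 7)*(a - 2)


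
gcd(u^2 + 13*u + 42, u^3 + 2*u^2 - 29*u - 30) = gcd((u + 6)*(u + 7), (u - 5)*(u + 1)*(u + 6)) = u + 6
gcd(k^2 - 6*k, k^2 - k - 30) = k - 6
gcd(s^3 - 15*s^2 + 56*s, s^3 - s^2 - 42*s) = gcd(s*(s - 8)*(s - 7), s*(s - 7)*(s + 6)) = s^2 - 7*s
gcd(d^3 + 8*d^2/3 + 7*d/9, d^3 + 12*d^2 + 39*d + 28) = 1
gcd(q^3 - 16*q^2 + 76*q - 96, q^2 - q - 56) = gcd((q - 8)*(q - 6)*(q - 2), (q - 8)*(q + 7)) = q - 8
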